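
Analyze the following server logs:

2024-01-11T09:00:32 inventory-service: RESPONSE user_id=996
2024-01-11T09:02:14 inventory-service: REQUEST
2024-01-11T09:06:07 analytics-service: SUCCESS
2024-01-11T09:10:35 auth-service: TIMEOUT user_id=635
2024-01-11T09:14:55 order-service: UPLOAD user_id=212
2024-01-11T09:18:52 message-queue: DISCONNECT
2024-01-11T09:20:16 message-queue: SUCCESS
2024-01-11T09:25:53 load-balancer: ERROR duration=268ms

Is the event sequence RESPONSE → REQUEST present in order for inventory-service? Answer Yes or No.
Yes

To verify sequence order:

1. Find all events in sequence RESPONSE → REQUEST for inventory-service
2. Extract their timestamps
3. Check if timestamps are in ascending order
4. Result: Yes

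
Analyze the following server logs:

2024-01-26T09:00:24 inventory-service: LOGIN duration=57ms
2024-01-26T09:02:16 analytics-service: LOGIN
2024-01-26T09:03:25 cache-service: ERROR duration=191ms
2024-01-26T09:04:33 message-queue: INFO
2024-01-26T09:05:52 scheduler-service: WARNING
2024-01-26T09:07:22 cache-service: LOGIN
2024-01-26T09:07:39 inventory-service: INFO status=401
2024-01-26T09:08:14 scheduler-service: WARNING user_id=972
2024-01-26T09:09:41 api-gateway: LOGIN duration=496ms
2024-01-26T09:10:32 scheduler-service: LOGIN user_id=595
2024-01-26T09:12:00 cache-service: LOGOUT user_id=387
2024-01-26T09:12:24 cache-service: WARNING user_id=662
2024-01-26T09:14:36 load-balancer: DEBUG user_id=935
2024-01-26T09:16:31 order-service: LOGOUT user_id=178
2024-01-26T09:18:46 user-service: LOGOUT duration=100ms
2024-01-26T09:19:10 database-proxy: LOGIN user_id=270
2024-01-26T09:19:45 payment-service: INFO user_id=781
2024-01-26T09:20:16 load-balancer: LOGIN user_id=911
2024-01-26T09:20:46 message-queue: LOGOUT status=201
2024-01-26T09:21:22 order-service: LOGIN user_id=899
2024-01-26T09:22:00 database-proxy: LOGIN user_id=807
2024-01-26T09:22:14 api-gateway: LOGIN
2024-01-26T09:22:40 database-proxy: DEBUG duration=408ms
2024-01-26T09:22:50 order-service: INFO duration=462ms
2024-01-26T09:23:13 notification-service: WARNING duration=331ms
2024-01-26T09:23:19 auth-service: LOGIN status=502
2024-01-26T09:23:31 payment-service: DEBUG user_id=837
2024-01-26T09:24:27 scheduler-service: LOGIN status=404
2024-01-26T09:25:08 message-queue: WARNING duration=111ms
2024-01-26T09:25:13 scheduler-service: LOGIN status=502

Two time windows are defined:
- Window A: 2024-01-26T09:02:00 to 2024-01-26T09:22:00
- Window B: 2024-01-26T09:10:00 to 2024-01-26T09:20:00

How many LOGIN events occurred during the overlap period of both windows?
2

To find overlap events:

1. Window A: 2024-01-26T09:02:00 to 2024-01-26T09:22:00
2. Window B: 2024-01-26T09:10:00 to 2024-01-26T09:20:00
3. Overlap period: 2024-01-26T09:10:00 to 2024-01-26T09:20:00
4. Count LOGIN events in overlap: 2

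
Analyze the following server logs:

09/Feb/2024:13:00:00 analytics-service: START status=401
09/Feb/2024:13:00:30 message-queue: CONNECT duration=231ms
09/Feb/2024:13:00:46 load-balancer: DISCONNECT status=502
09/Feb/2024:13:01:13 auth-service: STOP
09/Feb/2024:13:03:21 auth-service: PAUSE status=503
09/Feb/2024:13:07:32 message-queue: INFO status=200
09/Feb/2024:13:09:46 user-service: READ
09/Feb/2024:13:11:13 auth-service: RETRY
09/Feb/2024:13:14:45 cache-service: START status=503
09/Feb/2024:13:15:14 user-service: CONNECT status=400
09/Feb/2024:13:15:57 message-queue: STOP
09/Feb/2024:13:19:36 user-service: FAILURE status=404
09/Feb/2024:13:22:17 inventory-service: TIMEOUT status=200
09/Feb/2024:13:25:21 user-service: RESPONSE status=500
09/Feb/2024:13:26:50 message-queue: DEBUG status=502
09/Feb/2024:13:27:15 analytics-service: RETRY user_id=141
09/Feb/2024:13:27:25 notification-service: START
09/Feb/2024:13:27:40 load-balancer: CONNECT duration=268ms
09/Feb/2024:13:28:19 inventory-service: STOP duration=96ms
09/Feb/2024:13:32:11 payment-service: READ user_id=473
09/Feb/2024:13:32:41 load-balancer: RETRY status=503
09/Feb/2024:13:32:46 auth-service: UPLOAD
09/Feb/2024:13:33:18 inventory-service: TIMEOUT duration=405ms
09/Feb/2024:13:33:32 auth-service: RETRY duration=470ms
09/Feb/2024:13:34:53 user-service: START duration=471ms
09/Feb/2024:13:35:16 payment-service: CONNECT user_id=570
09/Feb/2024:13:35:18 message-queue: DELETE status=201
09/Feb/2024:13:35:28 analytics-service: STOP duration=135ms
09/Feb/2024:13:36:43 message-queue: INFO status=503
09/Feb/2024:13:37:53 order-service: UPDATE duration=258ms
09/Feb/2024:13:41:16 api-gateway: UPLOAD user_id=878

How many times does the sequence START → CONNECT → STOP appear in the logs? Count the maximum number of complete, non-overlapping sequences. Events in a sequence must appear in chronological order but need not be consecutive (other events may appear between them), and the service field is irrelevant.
4

To count sequences:

1. Look for pattern: START → CONNECT → STOP
2. Greedily scan the log in chronological order, matching each sequence element in turn (ignoring service)
3. Each time the full pattern completes, increment the count and restart matching from the next event
4. Complete non-overlapping sequences found: 4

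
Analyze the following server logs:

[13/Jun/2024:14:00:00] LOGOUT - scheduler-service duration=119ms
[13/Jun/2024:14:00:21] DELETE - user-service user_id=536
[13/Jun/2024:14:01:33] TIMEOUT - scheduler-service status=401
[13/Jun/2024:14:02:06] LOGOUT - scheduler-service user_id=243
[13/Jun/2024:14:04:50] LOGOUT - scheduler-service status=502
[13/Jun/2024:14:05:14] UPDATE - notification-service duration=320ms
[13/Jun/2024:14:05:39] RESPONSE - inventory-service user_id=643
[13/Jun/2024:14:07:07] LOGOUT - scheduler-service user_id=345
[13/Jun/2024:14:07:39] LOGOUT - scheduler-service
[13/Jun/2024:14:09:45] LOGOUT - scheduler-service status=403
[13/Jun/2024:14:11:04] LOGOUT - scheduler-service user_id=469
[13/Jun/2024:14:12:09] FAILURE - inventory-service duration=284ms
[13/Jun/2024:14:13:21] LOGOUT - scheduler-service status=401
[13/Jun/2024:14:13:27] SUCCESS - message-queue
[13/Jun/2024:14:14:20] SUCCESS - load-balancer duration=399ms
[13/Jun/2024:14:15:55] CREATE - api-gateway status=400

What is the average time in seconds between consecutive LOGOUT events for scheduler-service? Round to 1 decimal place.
114.4

To calculate average interval:

1. Find all LOGOUT events for scheduler-service in order
2. Calculate time gaps between consecutive events
3. Compute mean of gaps: 801 / 7 = 114.4 seconds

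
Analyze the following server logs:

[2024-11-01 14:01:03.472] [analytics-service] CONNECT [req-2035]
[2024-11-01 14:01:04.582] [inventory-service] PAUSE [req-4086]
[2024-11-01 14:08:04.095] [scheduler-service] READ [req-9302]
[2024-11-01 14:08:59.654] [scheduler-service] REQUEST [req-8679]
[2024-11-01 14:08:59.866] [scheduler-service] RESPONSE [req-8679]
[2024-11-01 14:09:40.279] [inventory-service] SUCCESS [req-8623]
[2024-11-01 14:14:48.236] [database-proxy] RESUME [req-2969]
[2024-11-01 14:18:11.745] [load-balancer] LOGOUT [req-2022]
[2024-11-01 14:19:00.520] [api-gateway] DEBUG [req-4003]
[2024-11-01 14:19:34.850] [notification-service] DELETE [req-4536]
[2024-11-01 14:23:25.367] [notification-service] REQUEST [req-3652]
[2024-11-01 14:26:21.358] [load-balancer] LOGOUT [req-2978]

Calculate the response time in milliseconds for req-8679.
212

To calculate latency:

1. Find REQUEST with id req-8679: 2024-11-01 14:08:59.654
2. Find RESPONSE with id req-8679: 2024-11-01 14:08:59.866
3. Latency: 2024-11-01 14:08:59.866 - 2024-11-01 14:08:59.654 = 212ms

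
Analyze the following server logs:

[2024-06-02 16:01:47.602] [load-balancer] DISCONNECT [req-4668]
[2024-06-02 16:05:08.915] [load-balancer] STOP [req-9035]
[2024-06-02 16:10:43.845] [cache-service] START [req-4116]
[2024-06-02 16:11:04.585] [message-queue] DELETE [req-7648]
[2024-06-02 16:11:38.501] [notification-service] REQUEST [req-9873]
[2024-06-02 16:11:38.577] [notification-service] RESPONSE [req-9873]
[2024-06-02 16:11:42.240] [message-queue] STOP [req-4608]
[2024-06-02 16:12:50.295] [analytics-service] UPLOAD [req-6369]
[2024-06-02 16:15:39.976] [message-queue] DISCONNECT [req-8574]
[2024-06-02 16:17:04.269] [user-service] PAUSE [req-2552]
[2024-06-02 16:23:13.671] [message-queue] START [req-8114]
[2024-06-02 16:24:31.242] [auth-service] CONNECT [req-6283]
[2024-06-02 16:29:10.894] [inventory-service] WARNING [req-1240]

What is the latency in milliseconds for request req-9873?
76

To calculate latency:

1. Find REQUEST with id req-9873: 2024-06-02 16:11:38.501
2. Find RESPONSE with id req-9873: 2024-06-02 16:11:38.577
3. Latency: 2024-06-02 16:11:38.577 - 2024-06-02 16:11:38.501 = 76ms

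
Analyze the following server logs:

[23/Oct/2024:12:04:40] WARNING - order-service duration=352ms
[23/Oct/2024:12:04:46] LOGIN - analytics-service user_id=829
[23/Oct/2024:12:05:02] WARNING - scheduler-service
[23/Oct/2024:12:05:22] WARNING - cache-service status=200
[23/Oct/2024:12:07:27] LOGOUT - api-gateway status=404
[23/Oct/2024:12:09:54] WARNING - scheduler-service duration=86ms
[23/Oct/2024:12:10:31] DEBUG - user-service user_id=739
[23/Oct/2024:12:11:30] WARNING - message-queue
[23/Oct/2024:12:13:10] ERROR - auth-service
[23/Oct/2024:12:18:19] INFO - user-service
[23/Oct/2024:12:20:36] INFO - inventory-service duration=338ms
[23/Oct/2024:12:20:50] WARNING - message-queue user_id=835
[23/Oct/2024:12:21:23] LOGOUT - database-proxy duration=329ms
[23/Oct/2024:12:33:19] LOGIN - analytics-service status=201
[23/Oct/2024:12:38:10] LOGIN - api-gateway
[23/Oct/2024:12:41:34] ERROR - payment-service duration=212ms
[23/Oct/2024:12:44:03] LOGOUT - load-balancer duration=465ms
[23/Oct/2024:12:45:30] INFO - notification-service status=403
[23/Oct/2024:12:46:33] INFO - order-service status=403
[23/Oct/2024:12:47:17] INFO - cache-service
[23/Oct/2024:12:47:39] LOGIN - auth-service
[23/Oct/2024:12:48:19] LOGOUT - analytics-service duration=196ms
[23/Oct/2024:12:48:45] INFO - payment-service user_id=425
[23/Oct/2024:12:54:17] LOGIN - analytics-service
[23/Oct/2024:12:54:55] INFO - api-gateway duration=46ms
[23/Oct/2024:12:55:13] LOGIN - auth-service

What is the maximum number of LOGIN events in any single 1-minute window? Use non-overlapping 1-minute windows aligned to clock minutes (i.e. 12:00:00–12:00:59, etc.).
1

To find the burst window:

1. Divide the log period into non-overlapping 1-minute windows starting at 12:00
2. Count LOGIN events in each window
3. Find the window with maximum count
4. Maximum events in a window: 1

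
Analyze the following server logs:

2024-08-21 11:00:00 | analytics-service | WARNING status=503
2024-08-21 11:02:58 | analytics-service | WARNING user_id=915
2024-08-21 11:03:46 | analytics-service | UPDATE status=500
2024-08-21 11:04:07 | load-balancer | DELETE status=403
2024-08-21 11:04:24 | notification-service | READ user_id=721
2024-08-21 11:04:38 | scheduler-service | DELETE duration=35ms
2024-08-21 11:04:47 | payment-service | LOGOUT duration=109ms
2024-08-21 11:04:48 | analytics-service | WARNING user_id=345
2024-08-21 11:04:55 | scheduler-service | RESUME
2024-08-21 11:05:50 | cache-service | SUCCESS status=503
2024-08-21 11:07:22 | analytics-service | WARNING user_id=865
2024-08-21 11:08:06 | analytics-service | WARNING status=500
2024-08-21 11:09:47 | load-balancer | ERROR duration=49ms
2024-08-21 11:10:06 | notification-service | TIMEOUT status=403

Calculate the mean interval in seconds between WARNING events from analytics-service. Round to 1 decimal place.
121.5

To calculate average interval:

1. Find all WARNING events for analytics-service in order
2. Calculate time gaps between consecutive events
3. Compute mean of gaps: 486 / 4 = 121.5 seconds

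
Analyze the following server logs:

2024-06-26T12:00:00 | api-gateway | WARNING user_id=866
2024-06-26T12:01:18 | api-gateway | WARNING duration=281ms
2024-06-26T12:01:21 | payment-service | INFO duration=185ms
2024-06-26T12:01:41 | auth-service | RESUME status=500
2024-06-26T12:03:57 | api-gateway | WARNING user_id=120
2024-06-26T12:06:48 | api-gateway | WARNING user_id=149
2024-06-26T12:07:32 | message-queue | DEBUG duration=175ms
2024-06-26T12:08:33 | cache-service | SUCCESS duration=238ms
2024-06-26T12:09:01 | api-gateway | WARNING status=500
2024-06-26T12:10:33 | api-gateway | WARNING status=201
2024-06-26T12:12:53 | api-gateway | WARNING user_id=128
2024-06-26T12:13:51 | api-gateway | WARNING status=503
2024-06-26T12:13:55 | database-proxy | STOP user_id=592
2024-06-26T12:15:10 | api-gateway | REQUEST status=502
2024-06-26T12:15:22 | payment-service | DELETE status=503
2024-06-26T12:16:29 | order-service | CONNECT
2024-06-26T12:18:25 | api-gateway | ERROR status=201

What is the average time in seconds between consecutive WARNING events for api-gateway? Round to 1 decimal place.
118.7

To calculate average interval:

1. Find all WARNING events for api-gateway in order
2. Calculate time gaps between consecutive events
3. Compute mean of gaps: 831 / 7 = 118.7 seconds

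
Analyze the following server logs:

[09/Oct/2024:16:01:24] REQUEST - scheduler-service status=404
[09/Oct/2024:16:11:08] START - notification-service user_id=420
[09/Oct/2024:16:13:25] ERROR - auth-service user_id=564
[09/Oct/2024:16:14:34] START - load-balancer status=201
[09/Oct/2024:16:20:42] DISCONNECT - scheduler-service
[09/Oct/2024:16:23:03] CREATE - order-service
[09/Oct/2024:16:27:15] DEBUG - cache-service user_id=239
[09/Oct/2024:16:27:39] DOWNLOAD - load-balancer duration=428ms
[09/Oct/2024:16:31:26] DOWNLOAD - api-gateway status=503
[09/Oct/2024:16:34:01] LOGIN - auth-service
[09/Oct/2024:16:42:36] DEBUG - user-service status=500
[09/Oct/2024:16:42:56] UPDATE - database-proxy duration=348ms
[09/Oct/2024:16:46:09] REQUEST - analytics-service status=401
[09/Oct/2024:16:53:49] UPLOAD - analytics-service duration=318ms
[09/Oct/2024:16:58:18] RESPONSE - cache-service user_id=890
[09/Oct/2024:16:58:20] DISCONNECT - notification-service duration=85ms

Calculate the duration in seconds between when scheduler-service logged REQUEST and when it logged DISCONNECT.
1158

To find the time between events:

1. Locate the first REQUEST event for scheduler-service: 09/Oct/2024:16:01:24
2. Locate the first DISCONNECT event for scheduler-service: 09/Oct/2024:16:20:42
3. Calculate the difference: 09/Oct/2024:16:20:42 - 09/Oct/2024:16:01:24 = 1158 seconds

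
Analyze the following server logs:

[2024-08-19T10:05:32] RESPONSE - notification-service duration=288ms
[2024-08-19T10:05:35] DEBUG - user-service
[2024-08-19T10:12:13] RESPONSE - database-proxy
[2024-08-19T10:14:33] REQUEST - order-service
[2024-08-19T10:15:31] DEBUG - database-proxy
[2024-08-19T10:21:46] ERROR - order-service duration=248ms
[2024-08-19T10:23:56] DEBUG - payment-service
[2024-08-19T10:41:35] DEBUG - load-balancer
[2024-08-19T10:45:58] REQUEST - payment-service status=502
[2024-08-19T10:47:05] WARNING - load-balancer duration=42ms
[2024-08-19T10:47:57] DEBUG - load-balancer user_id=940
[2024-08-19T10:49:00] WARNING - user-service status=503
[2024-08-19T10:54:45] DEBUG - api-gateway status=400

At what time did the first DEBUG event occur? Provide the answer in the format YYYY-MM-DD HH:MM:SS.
2024-08-19 10:05:35

To find the first event:

1. Filter for all DEBUG events
2. Sort by timestamp
3. Select the first one
4. Timestamp: 2024-08-19 10:05:35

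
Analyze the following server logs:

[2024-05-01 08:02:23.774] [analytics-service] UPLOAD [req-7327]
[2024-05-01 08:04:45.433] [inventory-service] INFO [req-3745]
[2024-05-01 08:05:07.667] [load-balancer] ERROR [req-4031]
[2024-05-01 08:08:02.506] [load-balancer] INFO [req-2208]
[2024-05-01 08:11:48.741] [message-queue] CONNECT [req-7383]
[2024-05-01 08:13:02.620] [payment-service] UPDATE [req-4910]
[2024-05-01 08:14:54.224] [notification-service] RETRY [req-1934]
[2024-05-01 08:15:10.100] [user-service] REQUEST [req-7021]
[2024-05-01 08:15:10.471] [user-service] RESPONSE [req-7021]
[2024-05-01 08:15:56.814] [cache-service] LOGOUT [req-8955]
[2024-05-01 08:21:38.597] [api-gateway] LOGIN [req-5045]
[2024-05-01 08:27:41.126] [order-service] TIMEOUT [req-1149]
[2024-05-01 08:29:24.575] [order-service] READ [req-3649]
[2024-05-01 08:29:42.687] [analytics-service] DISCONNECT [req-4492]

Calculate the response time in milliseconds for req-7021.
371

To calculate latency:

1. Find REQUEST with id req-7021: 2024-05-01 08:15:10.100
2. Find RESPONSE with id req-7021: 2024-05-01 08:15:10.471
3. Latency: 2024-05-01 08:15:10.471 - 2024-05-01 08:15:10.100 = 371ms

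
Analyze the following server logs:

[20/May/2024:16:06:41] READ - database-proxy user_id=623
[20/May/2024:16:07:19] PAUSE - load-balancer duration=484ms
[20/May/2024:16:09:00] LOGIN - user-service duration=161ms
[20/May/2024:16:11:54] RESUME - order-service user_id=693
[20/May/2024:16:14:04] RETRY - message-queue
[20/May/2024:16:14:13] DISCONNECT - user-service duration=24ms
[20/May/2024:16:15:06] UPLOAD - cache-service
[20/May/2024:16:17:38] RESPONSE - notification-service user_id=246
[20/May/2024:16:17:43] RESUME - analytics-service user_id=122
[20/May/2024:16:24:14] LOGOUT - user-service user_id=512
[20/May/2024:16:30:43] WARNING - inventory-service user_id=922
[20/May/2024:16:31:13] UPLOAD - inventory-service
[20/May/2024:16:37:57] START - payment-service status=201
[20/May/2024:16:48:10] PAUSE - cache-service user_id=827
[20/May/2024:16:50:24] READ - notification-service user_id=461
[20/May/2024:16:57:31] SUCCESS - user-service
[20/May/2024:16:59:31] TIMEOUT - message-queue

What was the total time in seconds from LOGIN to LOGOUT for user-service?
914

To calculate state duration:

1. Find LOGIN event for user-service: 20/May/2024:16:09:00
2. Find LOGOUT event for user-service: 20/May/2024:16:24:14
3. Calculate duration: 20/May/2024:16:24:14 - 20/May/2024:16:09:00 = 914 seconds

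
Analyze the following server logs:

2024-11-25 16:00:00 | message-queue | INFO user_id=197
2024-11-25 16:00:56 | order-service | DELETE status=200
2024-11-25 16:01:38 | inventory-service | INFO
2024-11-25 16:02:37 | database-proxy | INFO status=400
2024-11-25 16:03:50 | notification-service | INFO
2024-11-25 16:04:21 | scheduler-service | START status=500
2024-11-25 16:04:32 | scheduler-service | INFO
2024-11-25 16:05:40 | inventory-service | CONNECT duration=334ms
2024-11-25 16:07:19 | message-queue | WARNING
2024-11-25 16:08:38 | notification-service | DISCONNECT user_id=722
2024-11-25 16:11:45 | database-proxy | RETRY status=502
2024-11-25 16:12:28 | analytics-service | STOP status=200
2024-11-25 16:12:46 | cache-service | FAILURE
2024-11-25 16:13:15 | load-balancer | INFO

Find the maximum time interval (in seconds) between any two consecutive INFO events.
523

To find the longest gap:

1. Extract all INFO events in chronological order
2. Calculate time differences between consecutive events
3. Find the maximum difference
4. Longest gap: 523 seconds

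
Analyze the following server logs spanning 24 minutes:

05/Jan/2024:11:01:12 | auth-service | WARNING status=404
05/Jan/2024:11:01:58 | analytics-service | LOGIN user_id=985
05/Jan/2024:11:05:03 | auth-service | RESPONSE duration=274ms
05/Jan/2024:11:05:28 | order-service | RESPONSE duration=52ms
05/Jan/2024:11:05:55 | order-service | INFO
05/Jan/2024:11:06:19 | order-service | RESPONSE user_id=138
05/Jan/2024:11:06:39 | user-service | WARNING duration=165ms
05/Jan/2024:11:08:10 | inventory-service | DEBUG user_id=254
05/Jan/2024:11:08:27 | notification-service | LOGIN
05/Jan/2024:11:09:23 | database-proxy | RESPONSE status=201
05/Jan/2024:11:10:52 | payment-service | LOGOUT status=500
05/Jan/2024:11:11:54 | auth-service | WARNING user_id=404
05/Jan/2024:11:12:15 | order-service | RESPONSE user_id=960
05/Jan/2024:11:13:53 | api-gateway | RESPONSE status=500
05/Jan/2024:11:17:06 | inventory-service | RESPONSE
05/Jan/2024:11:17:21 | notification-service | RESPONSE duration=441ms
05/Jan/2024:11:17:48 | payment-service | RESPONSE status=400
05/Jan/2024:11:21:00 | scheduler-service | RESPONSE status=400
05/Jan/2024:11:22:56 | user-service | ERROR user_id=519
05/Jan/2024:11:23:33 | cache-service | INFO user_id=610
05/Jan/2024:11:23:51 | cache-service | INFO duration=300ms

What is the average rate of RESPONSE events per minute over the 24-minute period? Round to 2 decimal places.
0.42

To calculate the rate:

1. Count total RESPONSE events: 10
2. Total time period: 24 minutes
3. Rate = 10 / 24 = 0.42 events per minute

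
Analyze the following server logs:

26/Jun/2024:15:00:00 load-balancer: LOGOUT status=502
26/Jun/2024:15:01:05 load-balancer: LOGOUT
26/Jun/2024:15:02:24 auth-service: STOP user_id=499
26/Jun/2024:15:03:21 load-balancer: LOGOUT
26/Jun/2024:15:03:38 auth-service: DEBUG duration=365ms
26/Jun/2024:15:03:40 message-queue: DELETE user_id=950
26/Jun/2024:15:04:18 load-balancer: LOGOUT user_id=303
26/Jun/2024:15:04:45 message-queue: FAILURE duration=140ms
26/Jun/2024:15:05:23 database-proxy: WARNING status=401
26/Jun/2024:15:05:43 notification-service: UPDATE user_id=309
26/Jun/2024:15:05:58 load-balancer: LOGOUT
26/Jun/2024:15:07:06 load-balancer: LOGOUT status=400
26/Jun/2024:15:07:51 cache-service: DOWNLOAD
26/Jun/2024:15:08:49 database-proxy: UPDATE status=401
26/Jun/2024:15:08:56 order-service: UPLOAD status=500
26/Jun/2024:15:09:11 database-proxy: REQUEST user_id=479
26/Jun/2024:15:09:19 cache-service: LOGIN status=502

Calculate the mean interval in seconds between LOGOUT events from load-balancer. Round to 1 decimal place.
85.2

To calculate average interval:

1. Find all LOGOUT events for load-balancer in order
2. Calculate time gaps between consecutive events
3. Compute mean of gaps: 426 / 5 = 85.2 seconds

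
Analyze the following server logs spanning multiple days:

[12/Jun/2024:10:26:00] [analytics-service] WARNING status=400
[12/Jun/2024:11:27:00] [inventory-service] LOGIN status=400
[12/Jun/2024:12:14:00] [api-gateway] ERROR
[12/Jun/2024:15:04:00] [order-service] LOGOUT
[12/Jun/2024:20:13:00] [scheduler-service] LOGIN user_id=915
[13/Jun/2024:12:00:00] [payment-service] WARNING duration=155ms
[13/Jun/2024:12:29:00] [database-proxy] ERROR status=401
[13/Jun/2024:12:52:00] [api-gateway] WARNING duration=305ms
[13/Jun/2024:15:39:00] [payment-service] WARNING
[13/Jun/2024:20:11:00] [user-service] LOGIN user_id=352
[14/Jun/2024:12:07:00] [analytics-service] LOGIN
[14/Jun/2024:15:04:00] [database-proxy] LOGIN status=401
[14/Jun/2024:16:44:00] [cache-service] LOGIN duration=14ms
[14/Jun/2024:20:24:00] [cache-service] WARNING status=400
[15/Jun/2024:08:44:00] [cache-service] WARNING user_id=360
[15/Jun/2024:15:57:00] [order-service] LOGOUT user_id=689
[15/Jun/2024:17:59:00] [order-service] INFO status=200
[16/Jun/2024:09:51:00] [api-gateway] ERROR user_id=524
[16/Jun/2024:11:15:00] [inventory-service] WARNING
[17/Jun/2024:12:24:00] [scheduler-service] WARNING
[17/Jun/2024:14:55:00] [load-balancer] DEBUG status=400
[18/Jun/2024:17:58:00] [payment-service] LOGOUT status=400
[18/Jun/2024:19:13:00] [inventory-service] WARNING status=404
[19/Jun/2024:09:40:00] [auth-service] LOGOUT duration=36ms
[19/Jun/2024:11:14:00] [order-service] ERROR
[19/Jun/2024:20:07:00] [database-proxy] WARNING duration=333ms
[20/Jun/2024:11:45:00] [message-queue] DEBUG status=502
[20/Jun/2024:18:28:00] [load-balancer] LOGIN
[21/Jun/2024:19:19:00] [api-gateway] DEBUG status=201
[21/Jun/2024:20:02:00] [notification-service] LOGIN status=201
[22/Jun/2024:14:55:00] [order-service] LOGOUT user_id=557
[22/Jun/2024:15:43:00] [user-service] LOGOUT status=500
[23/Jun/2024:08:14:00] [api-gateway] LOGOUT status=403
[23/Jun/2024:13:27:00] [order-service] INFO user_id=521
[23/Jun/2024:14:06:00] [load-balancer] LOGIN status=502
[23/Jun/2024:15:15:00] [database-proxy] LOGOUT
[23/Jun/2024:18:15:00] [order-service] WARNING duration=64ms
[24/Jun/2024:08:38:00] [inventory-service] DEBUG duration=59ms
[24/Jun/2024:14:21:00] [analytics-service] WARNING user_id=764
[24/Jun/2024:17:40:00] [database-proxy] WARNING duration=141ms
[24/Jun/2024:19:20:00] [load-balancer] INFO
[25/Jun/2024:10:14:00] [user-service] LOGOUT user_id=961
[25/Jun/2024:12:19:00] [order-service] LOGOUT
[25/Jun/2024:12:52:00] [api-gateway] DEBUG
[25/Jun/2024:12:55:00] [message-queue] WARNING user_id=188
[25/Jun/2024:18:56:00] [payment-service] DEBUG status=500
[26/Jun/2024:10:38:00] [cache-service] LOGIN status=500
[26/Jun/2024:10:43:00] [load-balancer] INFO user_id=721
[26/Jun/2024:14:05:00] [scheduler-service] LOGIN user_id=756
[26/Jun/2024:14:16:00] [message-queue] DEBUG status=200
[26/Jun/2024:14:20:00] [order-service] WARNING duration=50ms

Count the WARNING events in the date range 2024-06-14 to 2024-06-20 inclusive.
6

To filter by date range:

1. Date range: 2024-06-14 through 2024-06-20, both dates inclusive
2. Filter for WARNING events whose date falls in this range
3. Count matching events: 6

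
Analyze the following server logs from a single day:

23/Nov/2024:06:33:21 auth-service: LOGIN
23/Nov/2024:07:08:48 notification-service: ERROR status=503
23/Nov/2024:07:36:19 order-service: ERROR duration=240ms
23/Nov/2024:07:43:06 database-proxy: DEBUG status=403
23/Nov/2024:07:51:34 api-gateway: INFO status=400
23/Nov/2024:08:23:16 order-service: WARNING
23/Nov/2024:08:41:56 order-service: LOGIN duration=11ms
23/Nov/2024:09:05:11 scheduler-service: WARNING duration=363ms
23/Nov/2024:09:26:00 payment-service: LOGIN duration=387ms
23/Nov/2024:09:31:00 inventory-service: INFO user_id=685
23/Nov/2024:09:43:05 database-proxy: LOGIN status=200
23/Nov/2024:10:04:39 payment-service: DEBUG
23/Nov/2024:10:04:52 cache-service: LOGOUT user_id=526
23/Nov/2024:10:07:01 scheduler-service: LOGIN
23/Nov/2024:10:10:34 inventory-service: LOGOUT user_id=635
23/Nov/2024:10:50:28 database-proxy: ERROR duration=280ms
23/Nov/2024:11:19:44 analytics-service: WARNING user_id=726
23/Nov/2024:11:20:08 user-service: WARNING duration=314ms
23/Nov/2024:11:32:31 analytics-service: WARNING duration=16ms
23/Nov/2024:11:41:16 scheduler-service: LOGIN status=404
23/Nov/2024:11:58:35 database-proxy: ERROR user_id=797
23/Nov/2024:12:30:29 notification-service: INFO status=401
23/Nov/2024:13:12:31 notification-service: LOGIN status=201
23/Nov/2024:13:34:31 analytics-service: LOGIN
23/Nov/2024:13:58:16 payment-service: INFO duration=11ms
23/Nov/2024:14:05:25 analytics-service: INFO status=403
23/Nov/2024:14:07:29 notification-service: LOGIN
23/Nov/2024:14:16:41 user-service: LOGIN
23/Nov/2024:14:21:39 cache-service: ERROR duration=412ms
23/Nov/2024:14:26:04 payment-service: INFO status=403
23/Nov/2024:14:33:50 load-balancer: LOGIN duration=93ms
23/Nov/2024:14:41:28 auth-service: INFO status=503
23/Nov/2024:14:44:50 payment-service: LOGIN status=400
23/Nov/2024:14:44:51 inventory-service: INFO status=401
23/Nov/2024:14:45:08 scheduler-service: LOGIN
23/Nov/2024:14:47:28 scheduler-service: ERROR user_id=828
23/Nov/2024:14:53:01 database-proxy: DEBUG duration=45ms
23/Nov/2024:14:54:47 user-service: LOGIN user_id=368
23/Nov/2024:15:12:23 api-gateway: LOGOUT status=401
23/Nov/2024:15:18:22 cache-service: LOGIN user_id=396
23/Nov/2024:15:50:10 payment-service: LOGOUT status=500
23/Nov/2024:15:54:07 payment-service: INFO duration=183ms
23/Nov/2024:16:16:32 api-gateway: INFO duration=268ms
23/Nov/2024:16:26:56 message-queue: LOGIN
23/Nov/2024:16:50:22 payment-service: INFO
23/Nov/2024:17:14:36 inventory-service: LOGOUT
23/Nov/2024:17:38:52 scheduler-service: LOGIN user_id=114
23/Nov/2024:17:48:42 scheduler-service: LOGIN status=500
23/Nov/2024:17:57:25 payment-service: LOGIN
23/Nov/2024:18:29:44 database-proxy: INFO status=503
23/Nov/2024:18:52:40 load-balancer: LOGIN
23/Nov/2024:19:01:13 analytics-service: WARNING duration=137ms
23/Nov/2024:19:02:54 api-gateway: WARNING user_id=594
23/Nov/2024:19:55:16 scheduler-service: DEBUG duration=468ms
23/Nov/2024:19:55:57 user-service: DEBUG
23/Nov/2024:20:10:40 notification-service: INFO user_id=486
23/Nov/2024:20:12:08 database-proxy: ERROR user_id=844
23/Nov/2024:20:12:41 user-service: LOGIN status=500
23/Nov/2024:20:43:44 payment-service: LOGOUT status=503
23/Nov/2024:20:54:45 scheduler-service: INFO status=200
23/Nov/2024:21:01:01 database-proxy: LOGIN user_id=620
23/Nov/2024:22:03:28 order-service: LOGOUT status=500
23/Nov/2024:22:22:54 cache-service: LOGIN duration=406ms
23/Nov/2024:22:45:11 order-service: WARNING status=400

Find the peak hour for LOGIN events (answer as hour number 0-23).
14

To find the peak hour:

1. Group all LOGIN events by hour
2. Count events in each hour
3. Find hour with maximum count
4. Peak hour: 14 (with 6 events)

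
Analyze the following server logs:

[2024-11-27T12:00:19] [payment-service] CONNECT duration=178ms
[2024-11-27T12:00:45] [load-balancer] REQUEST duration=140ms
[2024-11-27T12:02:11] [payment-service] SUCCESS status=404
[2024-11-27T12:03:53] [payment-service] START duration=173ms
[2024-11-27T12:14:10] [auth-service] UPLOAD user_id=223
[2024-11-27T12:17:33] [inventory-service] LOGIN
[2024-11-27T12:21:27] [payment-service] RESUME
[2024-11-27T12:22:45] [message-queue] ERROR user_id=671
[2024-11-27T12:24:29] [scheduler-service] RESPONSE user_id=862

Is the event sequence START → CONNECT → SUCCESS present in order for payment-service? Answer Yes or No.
No

To verify sequence order:

1. Find all events in sequence START → CONNECT → SUCCESS for payment-service
2. Extract their timestamps
3. Check if timestamps are in ascending order
4. Result: No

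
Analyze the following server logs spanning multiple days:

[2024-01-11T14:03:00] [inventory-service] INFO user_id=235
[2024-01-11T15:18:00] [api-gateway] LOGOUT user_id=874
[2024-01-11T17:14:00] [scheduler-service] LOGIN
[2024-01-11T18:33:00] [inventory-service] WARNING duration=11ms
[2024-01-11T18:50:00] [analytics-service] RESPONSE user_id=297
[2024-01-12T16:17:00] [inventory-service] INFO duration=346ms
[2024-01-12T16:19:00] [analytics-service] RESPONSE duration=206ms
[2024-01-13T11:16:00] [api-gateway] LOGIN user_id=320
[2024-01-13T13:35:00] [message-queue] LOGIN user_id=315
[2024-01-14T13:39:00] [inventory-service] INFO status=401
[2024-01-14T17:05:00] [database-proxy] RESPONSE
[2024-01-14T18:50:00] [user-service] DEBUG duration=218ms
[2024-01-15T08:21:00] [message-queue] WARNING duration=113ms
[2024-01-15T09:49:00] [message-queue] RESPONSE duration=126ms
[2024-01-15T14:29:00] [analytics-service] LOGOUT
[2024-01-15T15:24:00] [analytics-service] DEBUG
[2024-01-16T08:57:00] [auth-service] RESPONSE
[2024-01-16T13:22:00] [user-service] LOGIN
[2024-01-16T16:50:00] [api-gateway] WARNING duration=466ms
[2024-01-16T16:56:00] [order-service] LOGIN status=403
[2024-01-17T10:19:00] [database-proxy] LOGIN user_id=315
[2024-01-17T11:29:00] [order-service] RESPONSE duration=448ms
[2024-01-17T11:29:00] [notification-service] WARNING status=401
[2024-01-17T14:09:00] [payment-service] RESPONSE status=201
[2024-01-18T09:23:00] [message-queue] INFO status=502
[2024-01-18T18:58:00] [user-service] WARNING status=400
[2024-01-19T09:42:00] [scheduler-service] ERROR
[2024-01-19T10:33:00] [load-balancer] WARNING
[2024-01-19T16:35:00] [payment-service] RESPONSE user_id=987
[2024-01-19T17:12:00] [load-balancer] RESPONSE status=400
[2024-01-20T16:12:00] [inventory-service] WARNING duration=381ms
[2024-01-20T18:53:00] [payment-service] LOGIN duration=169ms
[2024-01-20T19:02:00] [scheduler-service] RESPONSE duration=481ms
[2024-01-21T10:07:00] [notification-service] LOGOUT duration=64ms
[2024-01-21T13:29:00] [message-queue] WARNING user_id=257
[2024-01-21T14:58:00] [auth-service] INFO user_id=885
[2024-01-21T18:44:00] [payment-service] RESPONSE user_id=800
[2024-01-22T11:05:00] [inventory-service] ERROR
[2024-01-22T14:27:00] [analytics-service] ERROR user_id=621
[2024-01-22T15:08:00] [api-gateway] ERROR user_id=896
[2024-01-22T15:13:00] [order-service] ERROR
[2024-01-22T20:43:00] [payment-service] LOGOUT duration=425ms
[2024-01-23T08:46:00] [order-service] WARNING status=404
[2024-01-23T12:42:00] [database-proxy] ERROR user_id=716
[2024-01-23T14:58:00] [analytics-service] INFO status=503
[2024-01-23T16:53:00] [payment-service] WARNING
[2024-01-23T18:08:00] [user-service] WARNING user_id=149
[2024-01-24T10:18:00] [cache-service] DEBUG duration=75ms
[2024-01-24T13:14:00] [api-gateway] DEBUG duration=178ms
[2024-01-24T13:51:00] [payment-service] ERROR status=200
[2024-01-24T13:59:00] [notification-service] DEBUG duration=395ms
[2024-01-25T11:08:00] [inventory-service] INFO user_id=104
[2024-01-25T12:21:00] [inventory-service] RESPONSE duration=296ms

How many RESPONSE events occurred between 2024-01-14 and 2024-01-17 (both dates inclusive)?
5

To filter by date range:

1. Date range: 2024-01-14 through 2024-01-17, both dates inclusive
2. Filter for RESPONSE events whose date falls in this range
3. Count matching events: 5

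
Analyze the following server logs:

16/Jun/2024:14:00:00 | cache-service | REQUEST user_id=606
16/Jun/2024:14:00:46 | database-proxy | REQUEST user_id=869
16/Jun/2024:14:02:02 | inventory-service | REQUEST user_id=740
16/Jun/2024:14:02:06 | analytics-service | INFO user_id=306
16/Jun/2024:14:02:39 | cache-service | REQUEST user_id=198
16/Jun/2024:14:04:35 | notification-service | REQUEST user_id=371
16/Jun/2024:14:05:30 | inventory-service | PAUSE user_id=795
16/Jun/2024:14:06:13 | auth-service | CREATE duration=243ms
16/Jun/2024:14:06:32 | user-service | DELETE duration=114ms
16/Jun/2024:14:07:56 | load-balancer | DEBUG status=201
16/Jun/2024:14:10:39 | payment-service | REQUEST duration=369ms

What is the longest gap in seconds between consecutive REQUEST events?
364

To find the longest gap:

1. Extract all REQUEST events in chronological order
2. Calculate time differences between consecutive events
3. Find the maximum difference
4. Longest gap: 364 seconds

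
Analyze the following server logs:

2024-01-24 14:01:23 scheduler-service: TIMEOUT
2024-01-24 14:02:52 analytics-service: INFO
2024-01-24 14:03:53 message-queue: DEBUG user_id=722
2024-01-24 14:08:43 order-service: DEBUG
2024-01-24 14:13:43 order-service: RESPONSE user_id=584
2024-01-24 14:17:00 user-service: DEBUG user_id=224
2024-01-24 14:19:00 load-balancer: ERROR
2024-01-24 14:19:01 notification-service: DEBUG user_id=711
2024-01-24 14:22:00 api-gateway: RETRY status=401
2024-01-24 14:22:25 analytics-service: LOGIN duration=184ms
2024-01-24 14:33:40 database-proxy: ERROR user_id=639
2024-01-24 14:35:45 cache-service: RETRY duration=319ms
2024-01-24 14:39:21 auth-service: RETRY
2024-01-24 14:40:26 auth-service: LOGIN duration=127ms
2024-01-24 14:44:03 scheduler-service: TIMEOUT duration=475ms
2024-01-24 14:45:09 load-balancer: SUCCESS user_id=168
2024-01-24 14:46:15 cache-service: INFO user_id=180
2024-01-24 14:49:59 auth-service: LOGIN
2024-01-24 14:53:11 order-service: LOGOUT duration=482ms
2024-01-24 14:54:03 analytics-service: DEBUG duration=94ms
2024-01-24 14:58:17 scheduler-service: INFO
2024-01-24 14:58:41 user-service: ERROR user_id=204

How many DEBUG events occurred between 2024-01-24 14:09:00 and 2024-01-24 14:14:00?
0

To count events in the time window:

1. Window boundaries: 2024-01-24 14:09:00 to 2024-01-24 14:14:00
2. Filter for DEBUG events within this window
3. Count matching events: 0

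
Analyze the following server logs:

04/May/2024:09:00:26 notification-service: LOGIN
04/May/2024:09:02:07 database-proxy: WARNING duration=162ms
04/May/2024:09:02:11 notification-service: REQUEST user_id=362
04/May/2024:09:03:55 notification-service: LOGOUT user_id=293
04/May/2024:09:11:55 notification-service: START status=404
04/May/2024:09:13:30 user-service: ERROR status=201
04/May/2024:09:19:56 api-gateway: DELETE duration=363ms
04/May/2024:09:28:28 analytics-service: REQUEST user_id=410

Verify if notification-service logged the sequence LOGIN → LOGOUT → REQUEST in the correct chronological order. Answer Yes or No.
No

To verify sequence order:

1. Find all events in sequence LOGIN → LOGOUT → REQUEST for notification-service
2. Extract their timestamps
3. Check if timestamps are in ascending order
4. Result: No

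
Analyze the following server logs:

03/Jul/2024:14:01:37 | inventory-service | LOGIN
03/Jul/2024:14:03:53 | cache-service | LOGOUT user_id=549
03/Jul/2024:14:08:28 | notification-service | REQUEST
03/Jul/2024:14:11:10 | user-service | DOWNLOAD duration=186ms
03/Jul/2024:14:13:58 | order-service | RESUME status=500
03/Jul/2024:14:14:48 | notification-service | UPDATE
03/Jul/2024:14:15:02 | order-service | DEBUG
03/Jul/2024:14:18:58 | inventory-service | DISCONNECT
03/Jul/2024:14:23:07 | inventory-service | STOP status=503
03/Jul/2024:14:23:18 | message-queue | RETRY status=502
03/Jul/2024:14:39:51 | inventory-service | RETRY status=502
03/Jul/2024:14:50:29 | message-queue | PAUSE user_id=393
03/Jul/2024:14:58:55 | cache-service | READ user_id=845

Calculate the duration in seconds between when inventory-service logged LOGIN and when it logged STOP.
1290

To find the time between events:

1. Locate the first LOGIN event for inventory-service: 03/Jul/2024:14:01:37
2. Locate the first STOP event for inventory-service: 03/Jul/2024:14:23:07
3. Calculate the difference: 03/Jul/2024:14:23:07 - 03/Jul/2024:14:01:37 = 1290 seconds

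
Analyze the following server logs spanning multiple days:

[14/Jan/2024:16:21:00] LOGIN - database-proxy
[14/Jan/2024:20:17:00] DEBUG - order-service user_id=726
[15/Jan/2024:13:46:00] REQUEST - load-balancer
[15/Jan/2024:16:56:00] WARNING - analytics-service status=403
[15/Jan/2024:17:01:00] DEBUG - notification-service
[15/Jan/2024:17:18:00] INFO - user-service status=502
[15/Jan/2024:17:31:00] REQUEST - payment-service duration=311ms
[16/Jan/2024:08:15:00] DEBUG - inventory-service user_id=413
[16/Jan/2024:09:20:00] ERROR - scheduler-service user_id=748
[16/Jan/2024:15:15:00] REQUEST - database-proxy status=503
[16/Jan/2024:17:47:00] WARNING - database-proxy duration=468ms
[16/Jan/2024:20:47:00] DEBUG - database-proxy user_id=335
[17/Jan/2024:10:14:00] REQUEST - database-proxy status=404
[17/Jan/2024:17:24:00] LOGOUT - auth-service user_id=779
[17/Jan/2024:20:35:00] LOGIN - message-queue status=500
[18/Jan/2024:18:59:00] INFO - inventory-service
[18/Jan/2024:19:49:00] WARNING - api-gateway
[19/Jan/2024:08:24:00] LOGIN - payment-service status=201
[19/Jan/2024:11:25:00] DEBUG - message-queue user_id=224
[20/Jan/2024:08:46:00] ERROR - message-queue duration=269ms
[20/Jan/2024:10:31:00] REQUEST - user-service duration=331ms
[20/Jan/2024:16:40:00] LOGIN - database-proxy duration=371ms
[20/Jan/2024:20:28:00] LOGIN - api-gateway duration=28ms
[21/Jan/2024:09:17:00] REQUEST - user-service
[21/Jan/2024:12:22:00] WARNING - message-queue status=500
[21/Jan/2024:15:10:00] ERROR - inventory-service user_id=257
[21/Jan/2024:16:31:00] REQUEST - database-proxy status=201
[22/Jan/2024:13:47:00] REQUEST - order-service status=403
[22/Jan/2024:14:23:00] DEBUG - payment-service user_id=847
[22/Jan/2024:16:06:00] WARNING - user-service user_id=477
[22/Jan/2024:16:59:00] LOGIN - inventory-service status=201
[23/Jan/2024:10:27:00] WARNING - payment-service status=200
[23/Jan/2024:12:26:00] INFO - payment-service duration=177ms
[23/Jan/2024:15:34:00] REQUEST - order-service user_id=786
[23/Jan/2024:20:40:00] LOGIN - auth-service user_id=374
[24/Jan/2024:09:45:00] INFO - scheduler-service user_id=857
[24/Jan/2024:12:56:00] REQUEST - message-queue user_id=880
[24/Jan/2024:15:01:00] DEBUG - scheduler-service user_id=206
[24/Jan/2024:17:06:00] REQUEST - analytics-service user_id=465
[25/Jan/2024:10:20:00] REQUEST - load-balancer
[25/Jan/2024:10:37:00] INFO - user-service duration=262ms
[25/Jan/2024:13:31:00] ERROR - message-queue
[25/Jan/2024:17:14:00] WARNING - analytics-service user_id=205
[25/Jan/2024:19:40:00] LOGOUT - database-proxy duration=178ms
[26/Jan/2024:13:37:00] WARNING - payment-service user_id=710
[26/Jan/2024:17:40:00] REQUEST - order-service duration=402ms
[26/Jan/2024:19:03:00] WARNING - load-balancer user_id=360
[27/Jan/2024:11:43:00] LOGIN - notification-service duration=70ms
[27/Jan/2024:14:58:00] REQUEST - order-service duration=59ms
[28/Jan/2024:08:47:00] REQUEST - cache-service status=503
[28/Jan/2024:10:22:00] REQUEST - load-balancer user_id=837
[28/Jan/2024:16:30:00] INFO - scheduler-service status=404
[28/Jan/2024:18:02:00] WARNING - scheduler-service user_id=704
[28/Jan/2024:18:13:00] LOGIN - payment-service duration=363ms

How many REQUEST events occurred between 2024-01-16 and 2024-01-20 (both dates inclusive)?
3

To filter by date range:

1. Date range: 2024-01-16 through 2024-01-20, both dates inclusive
2. Filter for REQUEST events whose date falls in this range
3. Count matching events: 3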